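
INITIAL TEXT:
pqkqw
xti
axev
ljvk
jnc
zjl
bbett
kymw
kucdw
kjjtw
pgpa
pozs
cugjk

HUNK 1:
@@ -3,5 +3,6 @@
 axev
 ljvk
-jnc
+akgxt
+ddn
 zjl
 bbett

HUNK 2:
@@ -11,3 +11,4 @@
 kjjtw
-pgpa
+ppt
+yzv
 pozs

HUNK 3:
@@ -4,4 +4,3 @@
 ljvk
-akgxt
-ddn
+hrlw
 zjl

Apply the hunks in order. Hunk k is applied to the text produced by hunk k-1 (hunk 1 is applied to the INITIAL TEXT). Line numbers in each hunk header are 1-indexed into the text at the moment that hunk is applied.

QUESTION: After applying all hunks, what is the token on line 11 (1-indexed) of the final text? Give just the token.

Hunk 1: at line 3 remove [jnc] add [akgxt,ddn] -> 14 lines: pqkqw xti axev ljvk akgxt ddn zjl bbett kymw kucdw kjjtw pgpa pozs cugjk
Hunk 2: at line 11 remove [pgpa] add [ppt,yzv] -> 15 lines: pqkqw xti axev ljvk akgxt ddn zjl bbett kymw kucdw kjjtw ppt yzv pozs cugjk
Hunk 3: at line 4 remove [akgxt,ddn] add [hrlw] -> 14 lines: pqkqw xti axev ljvk hrlw zjl bbett kymw kucdw kjjtw ppt yzv pozs cugjk
Final line 11: ppt

Answer: ppt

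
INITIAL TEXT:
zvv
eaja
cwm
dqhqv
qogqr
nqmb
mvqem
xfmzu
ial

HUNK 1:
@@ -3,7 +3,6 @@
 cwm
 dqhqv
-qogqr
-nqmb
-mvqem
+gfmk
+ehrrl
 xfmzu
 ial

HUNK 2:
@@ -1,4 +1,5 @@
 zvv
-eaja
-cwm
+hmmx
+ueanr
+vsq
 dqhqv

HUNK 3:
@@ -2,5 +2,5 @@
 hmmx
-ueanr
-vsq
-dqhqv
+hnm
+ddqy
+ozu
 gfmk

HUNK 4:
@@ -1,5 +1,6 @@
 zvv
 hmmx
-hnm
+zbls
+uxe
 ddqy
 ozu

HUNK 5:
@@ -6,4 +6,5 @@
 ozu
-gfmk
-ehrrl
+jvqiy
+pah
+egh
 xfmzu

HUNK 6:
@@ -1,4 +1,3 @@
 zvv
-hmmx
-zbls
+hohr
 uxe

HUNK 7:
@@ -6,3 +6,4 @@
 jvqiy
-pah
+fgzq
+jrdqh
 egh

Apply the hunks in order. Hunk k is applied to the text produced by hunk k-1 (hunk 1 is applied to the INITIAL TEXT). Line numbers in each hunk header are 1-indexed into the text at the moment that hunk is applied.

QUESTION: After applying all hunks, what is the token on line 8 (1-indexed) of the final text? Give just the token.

Answer: jrdqh

Derivation:
Hunk 1: at line 3 remove [qogqr,nqmb,mvqem] add [gfmk,ehrrl] -> 8 lines: zvv eaja cwm dqhqv gfmk ehrrl xfmzu ial
Hunk 2: at line 1 remove [eaja,cwm] add [hmmx,ueanr,vsq] -> 9 lines: zvv hmmx ueanr vsq dqhqv gfmk ehrrl xfmzu ial
Hunk 3: at line 2 remove [ueanr,vsq,dqhqv] add [hnm,ddqy,ozu] -> 9 lines: zvv hmmx hnm ddqy ozu gfmk ehrrl xfmzu ial
Hunk 4: at line 1 remove [hnm] add [zbls,uxe] -> 10 lines: zvv hmmx zbls uxe ddqy ozu gfmk ehrrl xfmzu ial
Hunk 5: at line 6 remove [gfmk,ehrrl] add [jvqiy,pah,egh] -> 11 lines: zvv hmmx zbls uxe ddqy ozu jvqiy pah egh xfmzu ial
Hunk 6: at line 1 remove [hmmx,zbls] add [hohr] -> 10 lines: zvv hohr uxe ddqy ozu jvqiy pah egh xfmzu ial
Hunk 7: at line 6 remove [pah] add [fgzq,jrdqh] -> 11 lines: zvv hohr uxe ddqy ozu jvqiy fgzq jrdqh egh xfmzu ial
Final line 8: jrdqh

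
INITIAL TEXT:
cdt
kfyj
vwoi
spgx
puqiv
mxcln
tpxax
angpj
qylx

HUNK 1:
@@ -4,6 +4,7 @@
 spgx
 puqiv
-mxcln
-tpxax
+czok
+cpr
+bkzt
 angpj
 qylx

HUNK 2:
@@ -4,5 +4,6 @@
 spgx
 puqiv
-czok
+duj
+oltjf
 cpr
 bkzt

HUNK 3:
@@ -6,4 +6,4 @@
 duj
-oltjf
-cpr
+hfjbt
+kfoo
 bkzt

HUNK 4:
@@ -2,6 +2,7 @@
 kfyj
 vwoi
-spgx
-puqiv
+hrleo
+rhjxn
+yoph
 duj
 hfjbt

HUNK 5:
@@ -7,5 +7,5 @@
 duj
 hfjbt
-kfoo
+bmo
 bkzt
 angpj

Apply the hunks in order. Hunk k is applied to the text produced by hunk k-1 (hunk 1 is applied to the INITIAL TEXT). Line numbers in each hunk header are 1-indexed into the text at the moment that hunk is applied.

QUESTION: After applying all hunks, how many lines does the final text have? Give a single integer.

Answer: 12

Derivation:
Hunk 1: at line 4 remove [mxcln,tpxax] add [czok,cpr,bkzt] -> 10 lines: cdt kfyj vwoi spgx puqiv czok cpr bkzt angpj qylx
Hunk 2: at line 4 remove [czok] add [duj,oltjf] -> 11 lines: cdt kfyj vwoi spgx puqiv duj oltjf cpr bkzt angpj qylx
Hunk 3: at line 6 remove [oltjf,cpr] add [hfjbt,kfoo] -> 11 lines: cdt kfyj vwoi spgx puqiv duj hfjbt kfoo bkzt angpj qylx
Hunk 4: at line 2 remove [spgx,puqiv] add [hrleo,rhjxn,yoph] -> 12 lines: cdt kfyj vwoi hrleo rhjxn yoph duj hfjbt kfoo bkzt angpj qylx
Hunk 5: at line 7 remove [kfoo] add [bmo] -> 12 lines: cdt kfyj vwoi hrleo rhjxn yoph duj hfjbt bmo bkzt angpj qylx
Final line count: 12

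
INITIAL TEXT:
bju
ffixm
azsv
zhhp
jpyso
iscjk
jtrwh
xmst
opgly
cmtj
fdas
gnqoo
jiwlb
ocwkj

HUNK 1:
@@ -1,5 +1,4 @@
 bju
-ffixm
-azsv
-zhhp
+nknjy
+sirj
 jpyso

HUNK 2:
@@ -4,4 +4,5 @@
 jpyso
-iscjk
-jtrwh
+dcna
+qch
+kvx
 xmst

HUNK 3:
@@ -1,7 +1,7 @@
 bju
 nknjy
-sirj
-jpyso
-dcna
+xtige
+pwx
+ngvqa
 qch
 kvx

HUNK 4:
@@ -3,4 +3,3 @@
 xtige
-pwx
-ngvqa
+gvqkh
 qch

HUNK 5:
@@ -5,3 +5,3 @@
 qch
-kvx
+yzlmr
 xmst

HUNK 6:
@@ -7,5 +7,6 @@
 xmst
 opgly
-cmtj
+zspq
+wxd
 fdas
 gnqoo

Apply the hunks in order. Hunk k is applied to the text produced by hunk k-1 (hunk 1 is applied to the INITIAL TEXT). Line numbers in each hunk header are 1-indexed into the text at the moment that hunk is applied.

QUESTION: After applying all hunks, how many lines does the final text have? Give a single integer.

Answer: 14

Derivation:
Hunk 1: at line 1 remove [ffixm,azsv,zhhp] add [nknjy,sirj] -> 13 lines: bju nknjy sirj jpyso iscjk jtrwh xmst opgly cmtj fdas gnqoo jiwlb ocwkj
Hunk 2: at line 4 remove [iscjk,jtrwh] add [dcna,qch,kvx] -> 14 lines: bju nknjy sirj jpyso dcna qch kvx xmst opgly cmtj fdas gnqoo jiwlb ocwkj
Hunk 3: at line 1 remove [sirj,jpyso,dcna] add [xtige,pwx,ngvqa] -> 14 lines: bju nknjy xtige pwx ngvqa qch kvx xmst opgly cmtj fdas gnqoo jiwlb ocwkj
Hunk 4: at line 3 remove [pwx,ngvqa] add [gvqkh] -> 13 lines: bju nknjy xtige gvqkh qch kvx xmst opgly cmtj fdas gnqoo jiwlb ocwkj
Hunk 5: at line 5 remove [kvx] add [yzlmr] -> 13 lines: bju nknjy xtige gvqkh qch yzlmr xmst opgly cmtj fdas gnqoo jiwlb ocwkj
Hunk 6: at line 7 remove [cmtj] add [zspq,wxd] -> 14 lines: bju nknjy xtige gvqkh qch yzlmr xmst opgly zspq wxd fdas gnqoo jiwlb ocwkj
Final line count: 14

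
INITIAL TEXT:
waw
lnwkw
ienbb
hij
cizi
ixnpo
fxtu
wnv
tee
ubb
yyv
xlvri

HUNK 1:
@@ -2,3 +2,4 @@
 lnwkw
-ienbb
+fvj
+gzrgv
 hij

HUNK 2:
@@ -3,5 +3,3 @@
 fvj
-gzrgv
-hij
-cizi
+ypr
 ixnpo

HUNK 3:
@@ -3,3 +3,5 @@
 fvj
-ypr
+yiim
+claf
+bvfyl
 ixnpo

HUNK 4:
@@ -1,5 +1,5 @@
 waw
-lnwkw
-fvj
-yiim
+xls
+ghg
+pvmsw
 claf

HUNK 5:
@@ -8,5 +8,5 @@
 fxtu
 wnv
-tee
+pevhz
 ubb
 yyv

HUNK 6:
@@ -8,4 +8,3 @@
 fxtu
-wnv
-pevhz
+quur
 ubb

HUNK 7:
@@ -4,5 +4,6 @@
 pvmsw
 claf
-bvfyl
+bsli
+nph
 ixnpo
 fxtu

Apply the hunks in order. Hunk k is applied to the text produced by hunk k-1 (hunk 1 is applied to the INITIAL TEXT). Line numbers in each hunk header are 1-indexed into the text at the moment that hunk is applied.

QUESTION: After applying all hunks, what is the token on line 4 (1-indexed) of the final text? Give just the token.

Answer: pvmsw

Derivation:
Hunk 1: at line 2 remove [ienbb] add [fvj,gzrgv] -> 13 lines: waw lnwkw fvj gzrgv hij cizi ixnpo fxtu wnv tee ubb yyv xlvri
Hunk 2: at line 3 remove [gzrgv,hij,cizi] add [ypr] -> 11 lines: waw lnwkw fvj ypr ixnpo fxtu wnv tee ubb yyv xlvri
Hunk 3: at line 3 remove [ypr] add [yiim,claf,bvfyl] -> 13 lines: waw lnwkw fvj yiim claf bvfyl ixnpo fxtu wnv tee ubb yyv xlvri
Hunk 4: at line 1 remove [lnwkw,fvj,yiim] add [xls,ghg,pvmsw] -> 13 lines: waw xls ghg pvmsw claf bvfyl ixnpo fxtu wnv tee ubb yyv xlvri
Hunk 5: at line 8 remove [tee] add [pevhz] -> 13 lines: waw xls ghg pvmsw claf bvfyl ixnpo fxtu wnv pevhz ubb yyv xlvri
Hunk 6: at line 8 remove [wnv,pevhz] add [quur] -> 12 lines: waw xls ghg pvmsw claf bvfyl ixnpo fxtu quur ubb yyv xlvri
Hunk 7: at line 4 remove [bvfyl] add [bsli,nph] -> 13 lines: waw xls ghg pvmsw claf bsli nph ixnpo fxtu quur ubb yyv xlvri
Final line 4: pvmsw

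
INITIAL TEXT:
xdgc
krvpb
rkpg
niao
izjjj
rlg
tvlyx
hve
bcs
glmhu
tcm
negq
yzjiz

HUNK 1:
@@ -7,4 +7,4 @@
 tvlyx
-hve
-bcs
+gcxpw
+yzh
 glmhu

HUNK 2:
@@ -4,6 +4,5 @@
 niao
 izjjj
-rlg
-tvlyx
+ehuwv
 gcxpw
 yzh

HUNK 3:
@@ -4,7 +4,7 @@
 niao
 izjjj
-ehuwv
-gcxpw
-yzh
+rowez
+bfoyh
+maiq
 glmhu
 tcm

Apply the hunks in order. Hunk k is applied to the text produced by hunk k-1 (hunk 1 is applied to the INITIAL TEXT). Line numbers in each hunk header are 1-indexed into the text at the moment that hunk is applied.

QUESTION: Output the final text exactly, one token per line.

Answer: xdgc
krvpb
rkpg
niao
izjjj
rowez
bfoyh
maiq
glmhu
tcm
negq
yzjiz

Derivation:
Hunk 1: at line 7 remove [hve,bcs] add [gcxpw,yzh] -> 13 lines: xdgc krvpb rkpg niao izjjj rlg tvlyx gcxpw yzh glmhu tcm negq yzjiz
Hunk 2: at line 4 remove [rlg,tvlyx] add [ehuwv] -> 12 lines: xdgc krvpb rkpg niao izjjj ehuwv gcxpw yzh glmhu tcm negq yzjiz
Hunk 3: at line 4 remove [ehuwv,gcxpw,yzh] add [rowez,bfoyh,maiq] -> 12 lines: xdgc krvpb rkpg niao izjjj rowez bfoyh maiq glmhu tcm negq yzjiz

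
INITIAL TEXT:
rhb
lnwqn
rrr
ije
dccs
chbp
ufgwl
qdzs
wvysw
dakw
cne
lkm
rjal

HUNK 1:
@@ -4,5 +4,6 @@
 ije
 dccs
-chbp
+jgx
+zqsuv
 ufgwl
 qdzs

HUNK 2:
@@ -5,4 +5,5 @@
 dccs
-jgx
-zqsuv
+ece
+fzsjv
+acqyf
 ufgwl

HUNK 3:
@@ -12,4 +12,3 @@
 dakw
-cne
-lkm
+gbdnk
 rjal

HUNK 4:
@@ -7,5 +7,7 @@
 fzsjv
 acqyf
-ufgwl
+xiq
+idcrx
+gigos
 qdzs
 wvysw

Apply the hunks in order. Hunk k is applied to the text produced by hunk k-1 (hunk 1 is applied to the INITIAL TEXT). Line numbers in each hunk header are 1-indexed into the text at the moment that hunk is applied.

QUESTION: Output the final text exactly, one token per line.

Answer: rhb
lnwqn
rrr
ije
dccs
ece
fzsjv
acqyf
xiq
idcrx
gigos
qdzs
wvysw
dakw
gbdnk
rjal

Derivation:
Hunk 1: at line 4 remove [chbp] add [jgx,zqsuv] -> 14 lines: rhb lnwqn rrr ije dccs jgx zqsuv ufgwl qdzs wvysw dakw cne lkm rjal
Hunk 2: at line 5 remove [jgx,zqsuv] add [ece,fzsjv,acqyf] -> 15 lines: rhb lnwqn rrr ije dccs ece fzsjv acqyf ufgwl qdzs wvysw dakw cne lkm rjal
Hunk 3: at line 12 remove [cne,lkm] add [gbdnk] -> 14 lines: rhb lnwqn rrr ije dccs ece fzsjv acqyf ufgwl qdzs wvysw dakw gbdnk rjal
Hunk 4: at line 7 remove [ufgwl] add [xiq,idcrx,gigos] -> 16 lines: rhb lnwqn rrr ije dccs ece fzsjv acqyf xiq idcrx gigos qdzs wvysw dakw gbdnk rjal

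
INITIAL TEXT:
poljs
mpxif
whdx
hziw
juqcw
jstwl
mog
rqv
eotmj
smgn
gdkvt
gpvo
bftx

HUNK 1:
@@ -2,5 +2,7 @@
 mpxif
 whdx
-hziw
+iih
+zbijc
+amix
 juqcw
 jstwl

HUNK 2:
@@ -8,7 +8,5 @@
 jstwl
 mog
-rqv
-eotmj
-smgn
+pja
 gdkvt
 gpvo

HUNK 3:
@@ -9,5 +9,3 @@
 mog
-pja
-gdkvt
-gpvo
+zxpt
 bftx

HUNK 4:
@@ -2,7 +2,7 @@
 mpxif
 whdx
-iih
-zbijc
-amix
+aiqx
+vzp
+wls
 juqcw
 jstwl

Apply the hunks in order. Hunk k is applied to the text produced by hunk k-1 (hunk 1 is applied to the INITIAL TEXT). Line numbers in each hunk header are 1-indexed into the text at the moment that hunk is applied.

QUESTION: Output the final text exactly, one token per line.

Hunk 1: at line 2 remove [hziw] add [iih,zbijc,amix] -> 15 lines: poljs mpxif whdx iih zbijc amix juqcw jstwl mog rqv eotmj smgn gdkvt gpvo bftx
Hunk 2: at line 8 remove [rqv,eotmj,smgn] add [pja] -> 13 lines: poljs mpxif whdx iih zbijc amix juqcw jstwl mog pja gdkvt gpvo bftx
Hunk 3: at line 9 remove [pja,gdkvt,gpvo] add [zxpt] -> 11 lines: poljs mpxif whdx iih zbijc amix juqcw jstwl mog zxpt bftx
Hunk 4: at line 2 remove [iih,zbijc,amix] add [aiqx,vzp,wls] -> 11 lines: poljs mpxif whdx aiqx vzp wls juqcw jstwl mog zxpt bftx

Answer: poljs
mpxif
whdx
aiqx
vzp
wls
juqcw
jstwl
mog
zxpt
bftx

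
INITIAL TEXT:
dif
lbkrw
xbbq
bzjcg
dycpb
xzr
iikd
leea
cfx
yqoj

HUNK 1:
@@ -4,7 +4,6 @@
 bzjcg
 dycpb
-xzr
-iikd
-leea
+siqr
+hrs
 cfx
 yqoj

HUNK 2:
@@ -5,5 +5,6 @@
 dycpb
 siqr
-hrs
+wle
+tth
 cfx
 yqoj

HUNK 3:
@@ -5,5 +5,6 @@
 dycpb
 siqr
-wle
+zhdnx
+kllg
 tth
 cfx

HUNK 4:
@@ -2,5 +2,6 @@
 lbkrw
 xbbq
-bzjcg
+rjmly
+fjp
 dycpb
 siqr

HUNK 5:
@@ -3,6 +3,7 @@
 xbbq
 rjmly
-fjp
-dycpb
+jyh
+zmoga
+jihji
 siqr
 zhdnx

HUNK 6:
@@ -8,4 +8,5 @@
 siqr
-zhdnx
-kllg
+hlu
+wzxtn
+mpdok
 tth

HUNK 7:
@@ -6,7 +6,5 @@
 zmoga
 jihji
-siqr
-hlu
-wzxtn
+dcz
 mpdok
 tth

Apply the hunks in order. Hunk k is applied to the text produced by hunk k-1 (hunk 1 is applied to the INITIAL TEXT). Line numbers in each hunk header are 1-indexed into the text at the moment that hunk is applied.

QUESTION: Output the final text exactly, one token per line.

Answer: dif
lbkrw
xbbq
rjmly
jyh
zmoga
jihji
dcz
mpdok
tth
cfx
yqoj

Derivation:
Hunk 1: at line 4 remove [xzr,iikd,leea] add [siqr,hrs] -> 9 lines: dif lbkrw xbbq bzjcg dycpb siqr hrs cfx yqoj
Hunk 2: at line 5 remove [hrs] add [wle,tth] -> 10 lines: dif lbkrw xbbq bzjcg dycpb siqr wle tth cfx yqoj
Hunk 3: at line 5 remove [wle] add [zhdnx,kllg] -> 11 lines: dif lbkrw xbbq bzjcg dycpb siqr zhdnx kllg tth cfx yqoj
Hunk 4: at line 2 remove [bzjcg] add [rjmly,fjp] -> 12 lines: dif lbkrw xbbq rjmly fjp dycpb siqr zhdnx kllg tth cfx yqoj
Hunk 5: at line 3 remove [fjp,dycpb] add [jyh,zmoga,jihji] -> 13 lines: dif lbkrw xbbq rjmly jyh zmoga jihji siqr zhdnx kllg tth cfx yqoj
Hunk 6: at line 8 remove [zhdnx,kllg] add [hlu,wzxtn,mpdok] -> 14 lines: dif lbkrw xbbq rjmly jyh zmoga jihji siqr hlu wzxtn mpdok tth cfx yqoj
Hunk 7: at line 6 remove [siqr,hlu,wzxtn] add [dcz] -> 12 lines: dif lbkrw xbbq rjmly jyh zmoga jihji dcz mpdok tth cfx yqoj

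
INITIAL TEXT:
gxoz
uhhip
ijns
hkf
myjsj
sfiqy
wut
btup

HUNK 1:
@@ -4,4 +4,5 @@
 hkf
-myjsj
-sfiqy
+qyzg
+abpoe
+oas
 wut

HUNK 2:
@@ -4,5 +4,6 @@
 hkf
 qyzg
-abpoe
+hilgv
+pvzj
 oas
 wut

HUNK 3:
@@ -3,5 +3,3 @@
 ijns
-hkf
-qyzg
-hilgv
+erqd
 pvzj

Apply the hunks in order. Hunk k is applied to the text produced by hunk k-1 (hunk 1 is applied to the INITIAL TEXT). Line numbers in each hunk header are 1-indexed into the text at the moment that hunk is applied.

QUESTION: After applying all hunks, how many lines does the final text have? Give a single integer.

Hunk 1: at line 4 remove [myjsj,sfiqy] add [qyzg,abpoe,oas] -> 9 lines: gxoz uhhip ijns hkf qyzg abpoe oas wut btup
Hunk 2: at line 4 remove [abpoe] add [hilgv,pvzj] -> 10 lines: gxoz uhhip ijns hkf qyzg hilgv pvzj oas wut btup
Hunk 3: at line 3 remove [hkf,qyzg,hilgv] add [erqd] -> 8 lines: gxoz uhhip ijns erqd pvzj oas wut btup
Final line count: 8

Answer: 8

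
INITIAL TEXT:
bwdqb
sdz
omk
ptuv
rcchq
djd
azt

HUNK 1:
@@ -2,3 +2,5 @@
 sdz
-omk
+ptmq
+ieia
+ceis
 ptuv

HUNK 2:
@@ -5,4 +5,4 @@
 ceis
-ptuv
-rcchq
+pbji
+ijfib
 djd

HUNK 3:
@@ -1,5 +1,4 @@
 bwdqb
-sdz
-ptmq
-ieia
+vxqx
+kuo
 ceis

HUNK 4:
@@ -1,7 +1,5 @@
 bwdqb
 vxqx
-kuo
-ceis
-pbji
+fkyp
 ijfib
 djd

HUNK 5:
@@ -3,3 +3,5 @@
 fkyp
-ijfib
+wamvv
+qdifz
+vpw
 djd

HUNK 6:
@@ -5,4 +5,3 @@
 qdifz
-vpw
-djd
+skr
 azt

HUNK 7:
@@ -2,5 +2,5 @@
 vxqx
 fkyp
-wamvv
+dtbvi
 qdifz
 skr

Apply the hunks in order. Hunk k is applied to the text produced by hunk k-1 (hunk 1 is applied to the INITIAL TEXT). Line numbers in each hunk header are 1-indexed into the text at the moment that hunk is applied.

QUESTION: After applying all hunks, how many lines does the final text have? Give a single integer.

Answer: 7

Derivation:
Hunk 1: at line 2 remove [omk] add [ptmq,ieia,ceis] -> 9 lines: bwdqb sdz ptmq ieia ceis ptuv rcchq djd azt
Hunk 2: at line 5 remove [ptuv,rcchq] add [pbji,ijfib] -> 9 lines: bwdqb sdz ptmq ieia ceis pbji ijfib djd azt
Hunk 3: at line 1 remove [sdz,ptmq,ieia] add [vxqx,kuo] -> 8 lines: bwdqb vxqx kuo ceis pbji ijfib djd azt
Hunk 4: at line 1 remove [kuo,ceis,pbji] add [fkyp] -> 6 lines: bwdqb vxqx fkyp ijfib djd azt
Hunk 5: at line 3 remove [ijfib] add [wamvv,qdifz,vpw] -> 8 lines: bwdqb vxqx fkyp wamvv qdifz vpw djd azt
Hunk 6: at line 5 remove [vpw,djd] add [skr] -> 7 lines: bwdqb vxqx fkyp wamvv qdifz skr azt
Hunk 7: at line 2 remove [wamvv] add [dtbvi] -> 7 lines: bwdqb vxqx fkyp dtbvi qdifz skr azt
Final line count: 7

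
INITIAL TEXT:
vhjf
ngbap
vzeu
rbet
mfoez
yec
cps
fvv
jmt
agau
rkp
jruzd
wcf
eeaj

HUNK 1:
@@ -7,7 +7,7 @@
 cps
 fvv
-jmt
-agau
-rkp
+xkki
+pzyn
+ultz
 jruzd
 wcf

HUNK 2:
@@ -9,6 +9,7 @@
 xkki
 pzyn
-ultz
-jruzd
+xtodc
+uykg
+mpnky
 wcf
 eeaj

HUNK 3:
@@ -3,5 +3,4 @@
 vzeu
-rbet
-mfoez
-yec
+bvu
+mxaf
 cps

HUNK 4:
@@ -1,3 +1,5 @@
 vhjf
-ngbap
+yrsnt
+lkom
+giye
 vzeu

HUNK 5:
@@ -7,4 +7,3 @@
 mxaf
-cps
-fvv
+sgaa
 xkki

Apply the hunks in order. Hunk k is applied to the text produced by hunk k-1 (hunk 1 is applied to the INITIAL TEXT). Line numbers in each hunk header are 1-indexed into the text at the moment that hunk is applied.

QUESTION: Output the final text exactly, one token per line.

Answer: vhjf
yrsnt
lkom
giye
vzeu
bvu
mxaf
sgaa
xkki
pzyn
xtodc
uykg
mpnky
wcf
eeaj

Derivation:
Hunk 1: at line 7 remove [jmt,agau,rkp] add [xkki,pzyn,ultz] -> 14 lines: vhjf ngbap vzeu rbet mfoez yec cps fvv xkki pzyn ultz jruzd wcf eeaj
Hunk 2: at line 9 remove [ultz,jruzd] add [xtodc,uykg,mpnky] -> 15 lines: vhjf ngbap vzeu rbet mfoez yec cps fvv xkki pzyn xtodc uykg mpnky wcf eeaj
Hunk 3: at line 3 remove [rbet,mfoez,yec] add [bvu,mxaf] -> 14 lines: vhjf ngbap vzeu bvu mxaf cps fvv xkki pzyn xtodc uykg mpnky wcf eeaj
Hunk 4: at line 1 remove [ngbap] add [yrsnt,lkom,giye] -> 16 lines: vhjf yrsnt lkom giye vzeu bvu mxaf cps fvv xkki pzyn xtodc uykg mpnky wcf eeaj
Hunk 5: at line 7 remove [cps,fvv] add [sgaa] -> 15 lines: vhjf yrsnt lkom giye vzeu bvu mxaf sgaa xkki pzyn xtodc uykg mpnky wcf eeaj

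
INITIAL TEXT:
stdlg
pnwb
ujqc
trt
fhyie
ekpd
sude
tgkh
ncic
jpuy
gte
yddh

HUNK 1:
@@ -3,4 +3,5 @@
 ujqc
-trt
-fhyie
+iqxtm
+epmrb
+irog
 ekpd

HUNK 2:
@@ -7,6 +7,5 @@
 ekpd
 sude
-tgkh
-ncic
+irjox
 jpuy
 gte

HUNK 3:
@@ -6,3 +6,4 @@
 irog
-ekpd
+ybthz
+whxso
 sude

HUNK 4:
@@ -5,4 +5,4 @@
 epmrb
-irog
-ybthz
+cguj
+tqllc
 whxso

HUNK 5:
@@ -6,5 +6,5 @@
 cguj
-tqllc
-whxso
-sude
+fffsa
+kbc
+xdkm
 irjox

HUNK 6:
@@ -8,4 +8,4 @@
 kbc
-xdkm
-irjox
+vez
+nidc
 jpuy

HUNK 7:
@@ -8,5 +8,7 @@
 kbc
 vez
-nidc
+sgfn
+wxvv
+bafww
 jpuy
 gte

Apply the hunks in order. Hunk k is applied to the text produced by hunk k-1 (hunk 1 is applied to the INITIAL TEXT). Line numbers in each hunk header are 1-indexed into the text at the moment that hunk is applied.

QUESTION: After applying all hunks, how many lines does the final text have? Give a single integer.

Answer: 15

Derivation:
Hunk 1: at line 3 remove [trt,fhyie] add [iqxtm,epmrb,irog] -> 13 lines: stdlg pnwb ujqc iqxtm epmrb irog ekpd sude tgkh ncic jpuy gte yddh
Hunk 2: at line 7 remove [tgkh,ncic] add [irjox] -> 12 lines: stdlg pnwb ujqc iqxtm epmrb irog ekpd sude irjox jpuy gte yddh
Hunk 3: at line 6 remove [ekpd] add [ybthz,whxso] -> 13 lines: stdlg pnwb ujqc iqxtm epmrb irog ybthz whxso sude irjox jpuy gte yddh
Hunk 4: at line 5 remove [irog,ybthz] add [cguj,tqllc] -> 13 lines: stdlg pnwb ujqc iqxtm epmrb cguj tqllc whxso sude irjox jpuy gte yddh
Hunk 5: at line 6 remove [tqllc,whxso,sude] add [fffsa,kbc,xdkm] -> 13 lines: stdlg pnwb ujqc iqxtm epmrb cguj fffsa kbc xdkm irjox jpuy gte yddh
Hunk 6: at line 8 remove [xdkm,irjox] add [vez,nidc] -> 13 lines: stdlg pnwb ujqc iqxtm epmrb cguj fffsa kbc vez nidc jpuy gte yddh
Hunk 7: at line 8 remove [nidc] add [sgfn,wxvv,bafww] -> 15 lines: stdlg pnwb ujqc iqxtm epmrb cguj fffsa kbc vez sgfn wxvv bafww jpuy gte yddh
Final line count: 15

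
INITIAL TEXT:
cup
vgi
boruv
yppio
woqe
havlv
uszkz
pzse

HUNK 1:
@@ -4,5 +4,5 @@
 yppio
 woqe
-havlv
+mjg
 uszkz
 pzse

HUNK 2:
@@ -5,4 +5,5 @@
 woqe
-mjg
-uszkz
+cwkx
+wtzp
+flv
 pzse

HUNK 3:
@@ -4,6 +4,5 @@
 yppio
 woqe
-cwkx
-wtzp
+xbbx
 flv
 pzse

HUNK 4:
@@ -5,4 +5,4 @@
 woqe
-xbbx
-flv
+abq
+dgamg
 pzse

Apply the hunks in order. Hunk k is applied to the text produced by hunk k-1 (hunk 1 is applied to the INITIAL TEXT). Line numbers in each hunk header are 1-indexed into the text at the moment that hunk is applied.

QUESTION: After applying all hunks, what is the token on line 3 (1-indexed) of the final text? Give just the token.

Hunk 1: at line 4 remove [havlv] add [mjg] -> 8 lines: cup vgi boruv yppio woqe mjg uszkz pzse
Hunk 2: at line 5 remove [mjg,uszkz] add [cwkx,wtzp,flv] -> 9 lines: cup vgi boruv yppio woqe cwkx wtzp flv pzse
Hunk 3: at line 4 remove [cwkx,wtzp] add [xbbx] -> 8 lines: cup vgi boruv yppio woqe xbbx flv pzse
Hunk 4: at line 5 remove [xbbx,flv] add [abq,dgamg] -> 8 lines: cup vgi boruv yppio woqe abq dgamg pzse
Final line 3: boruv

Answer: boruv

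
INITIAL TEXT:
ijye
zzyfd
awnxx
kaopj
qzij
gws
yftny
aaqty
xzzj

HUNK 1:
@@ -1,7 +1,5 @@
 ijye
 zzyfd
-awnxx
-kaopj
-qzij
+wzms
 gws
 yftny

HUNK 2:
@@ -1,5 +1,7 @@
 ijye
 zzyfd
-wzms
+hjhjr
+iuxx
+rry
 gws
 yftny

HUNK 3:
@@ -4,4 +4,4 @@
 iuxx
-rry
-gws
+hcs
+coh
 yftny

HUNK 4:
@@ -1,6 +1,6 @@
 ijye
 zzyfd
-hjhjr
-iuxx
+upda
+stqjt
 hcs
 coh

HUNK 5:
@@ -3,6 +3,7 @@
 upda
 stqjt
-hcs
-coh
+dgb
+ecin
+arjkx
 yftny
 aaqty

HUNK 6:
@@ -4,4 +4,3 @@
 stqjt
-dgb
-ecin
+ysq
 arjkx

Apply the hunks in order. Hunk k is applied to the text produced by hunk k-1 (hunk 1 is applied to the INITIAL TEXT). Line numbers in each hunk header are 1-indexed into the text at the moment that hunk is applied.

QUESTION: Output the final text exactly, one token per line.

Answer: ijye
zzyfd
upda
stqjt
ysq
arjkx
yftny
aaqty
xzzj

Derivation:
Hunk 1: at line 1 remove [awnxx,kaopj,qzij] add [wzms] -> 7 lines: ijye zzyfd wzms gws yftny aaqty xzzj
Hunk 2: at line 1 remove [wzms] add [hjhjr,iuxx,rry] -> 9 lines: ijye zzyfd hjhjr iuxx rry gws yftny aaqty xzzj
Hunk 3: at line 4 remove [rry,gws] add [hcs,coh] -> 9 lines: ijye zzyfd hjhjr iuxx hcs coh yftny aaqty xzzj
Hunk 4: at line 1 remove [hjhjr,iuxx] add [upda,stqjt] -> 9 lines: ijye zzyfd upda stqjt hcs coh yftny aaqty xzzj
Hunk 5: at line 3 remove [hcs,coh] add [dgb,ecin,arjkx] -> 10 lines: ijye zzyfd upda stqjt dgb ecin arjkx yftny aaqty xzzj
Hunk 6: at line 4 remove [dgb,ecin] add [ysq] -> 9 lines: ijye zzyfd upda stqjt ysq arjkx yftny aaqty xzzj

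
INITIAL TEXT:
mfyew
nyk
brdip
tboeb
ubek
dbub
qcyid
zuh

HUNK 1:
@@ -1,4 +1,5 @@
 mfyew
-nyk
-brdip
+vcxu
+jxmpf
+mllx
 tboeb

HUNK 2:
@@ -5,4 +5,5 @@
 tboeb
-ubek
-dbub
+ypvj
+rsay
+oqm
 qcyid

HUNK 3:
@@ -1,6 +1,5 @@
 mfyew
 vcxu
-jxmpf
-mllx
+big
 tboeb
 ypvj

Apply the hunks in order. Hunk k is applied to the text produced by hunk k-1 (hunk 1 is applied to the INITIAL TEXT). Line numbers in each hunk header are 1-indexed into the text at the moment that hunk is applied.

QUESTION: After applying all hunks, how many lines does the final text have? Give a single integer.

Hunk 1: at line 1 remove [nyk,brdip] add [vcxu,jxmpf,mllx] -> 9 lines: mfyew vcxu jxmpf mllx tboeb ubek dbub qcyid zuh
Hunk 2: at line 5 remove [ubek,dbub] add [ypvj,rsay,oqm] -> 10 lines: mfyew vcxu jxmpf mllx tboeb ypvj rsay oqm qcyid zuh
Hunk 3: at line 1 remove [jxmpf,mllx] add [big] -> 9 lines: mfyew vcxu big tboeb ypvj rsay oqm qcyid zuh
Final line count: 9

Answer: 9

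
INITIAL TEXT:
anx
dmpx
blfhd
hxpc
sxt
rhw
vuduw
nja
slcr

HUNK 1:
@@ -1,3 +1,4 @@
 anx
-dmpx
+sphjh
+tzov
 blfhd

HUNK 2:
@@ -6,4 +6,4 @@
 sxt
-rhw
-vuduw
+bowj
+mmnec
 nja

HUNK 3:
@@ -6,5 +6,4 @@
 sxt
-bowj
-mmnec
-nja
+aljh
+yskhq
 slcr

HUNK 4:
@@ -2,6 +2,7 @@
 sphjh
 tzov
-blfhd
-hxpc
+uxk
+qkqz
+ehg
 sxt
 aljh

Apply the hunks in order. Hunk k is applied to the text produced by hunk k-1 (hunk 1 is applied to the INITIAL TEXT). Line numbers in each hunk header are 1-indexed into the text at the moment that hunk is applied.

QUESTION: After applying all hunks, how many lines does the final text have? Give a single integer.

Hunk 1: at line 1 remove [dmpx] add [sphjh,tzov] -> 10 lines: anx sphjh tzov blfhd hxpc sxt rhw vuduw nja slcr
Hunk 2: at line 6 remove [rhw,vuduw] add [bowj,mmnec] -> 10 lines: anx sphjh tzov blfhd hxpc sxt bowj mmnec nja slcr
Hunk 3: at line 6 remove [bowj,mmnec,nja] add [aljh,yskhq] -> 9 lines: anx sphjh tzov blfhd hxpc sxt aljh yskhq slcr
Hunk 4: at line 2 remove [blfhd,hxpc] add [uxk,qkqz,ehg] -> 10 lines: anx sphjh tzov uxk qkqz ehg sxt aljh yskhq slcr
Final line count: 10

Answer: 10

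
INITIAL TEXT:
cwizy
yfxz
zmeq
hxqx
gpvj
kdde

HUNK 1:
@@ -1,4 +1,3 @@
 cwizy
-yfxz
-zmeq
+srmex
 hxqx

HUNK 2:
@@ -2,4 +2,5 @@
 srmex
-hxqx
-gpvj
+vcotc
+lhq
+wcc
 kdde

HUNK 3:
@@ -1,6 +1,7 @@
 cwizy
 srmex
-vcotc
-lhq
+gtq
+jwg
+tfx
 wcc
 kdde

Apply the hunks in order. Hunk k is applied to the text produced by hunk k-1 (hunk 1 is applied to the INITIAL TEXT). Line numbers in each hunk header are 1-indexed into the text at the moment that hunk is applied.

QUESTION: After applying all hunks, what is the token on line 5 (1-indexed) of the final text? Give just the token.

Answer: tfx

Derivation:
Hunk 1: at line 1 remove [yfxz,zmeq] add [srmex] -> 5 lines: cwizy srmex hxqx gpvj kdde
Hunk 2: at line 2 remove [hxqx,gpvj] add [vcotc,lhq,wcc] -> 6 lines: cwizy srmex vcotc lhq wcc kdde
Hunk 3: at line 1 remove [vcotc,lhq] add [gtq,jwg,tfx] -> 7 lines: cwizy srmex gtq jwg tfx wcc kdde
Final line 5: tfx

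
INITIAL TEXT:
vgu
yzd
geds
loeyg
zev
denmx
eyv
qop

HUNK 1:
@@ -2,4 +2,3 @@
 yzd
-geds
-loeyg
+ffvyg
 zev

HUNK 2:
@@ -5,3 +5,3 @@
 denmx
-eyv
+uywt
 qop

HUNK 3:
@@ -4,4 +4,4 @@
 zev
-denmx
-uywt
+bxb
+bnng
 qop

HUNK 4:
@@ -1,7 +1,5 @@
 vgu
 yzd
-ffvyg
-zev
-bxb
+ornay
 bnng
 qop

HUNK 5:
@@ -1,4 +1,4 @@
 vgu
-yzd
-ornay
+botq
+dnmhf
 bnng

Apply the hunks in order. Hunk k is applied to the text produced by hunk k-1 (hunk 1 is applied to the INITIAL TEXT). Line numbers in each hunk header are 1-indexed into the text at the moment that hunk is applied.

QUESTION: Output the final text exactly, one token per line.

Answer: vgu
botq
dnmhf
bnng
qop

Derivation:
Hunk 1: at line 2 remove [geds,loeyg] add [ffvyg] -> 7 lines: vgu yzd ffvyg zev denmx eyv qop
Hunk 2: at line 5 remove [eyv] add [uywt] -> 7 lines: vgu yzd ffvyg zev denmx uywt qop
Hunk 3: at line 4 remove [denmx,uywt] add [bxb,bnng] -> 7 lines: vgu yzd ffvyg zev bxb bnng qop
Hunk 4: at line 1 remove [ffvyg,zev,bxb] add [ornay] -> 5 lines: vgu yzd ornay bnng qop
Hunk 5: at line 1 remove [yzd,ornay] add [botq,dnmhf] -> 5 lines: vgu botq dnmhf bnng qop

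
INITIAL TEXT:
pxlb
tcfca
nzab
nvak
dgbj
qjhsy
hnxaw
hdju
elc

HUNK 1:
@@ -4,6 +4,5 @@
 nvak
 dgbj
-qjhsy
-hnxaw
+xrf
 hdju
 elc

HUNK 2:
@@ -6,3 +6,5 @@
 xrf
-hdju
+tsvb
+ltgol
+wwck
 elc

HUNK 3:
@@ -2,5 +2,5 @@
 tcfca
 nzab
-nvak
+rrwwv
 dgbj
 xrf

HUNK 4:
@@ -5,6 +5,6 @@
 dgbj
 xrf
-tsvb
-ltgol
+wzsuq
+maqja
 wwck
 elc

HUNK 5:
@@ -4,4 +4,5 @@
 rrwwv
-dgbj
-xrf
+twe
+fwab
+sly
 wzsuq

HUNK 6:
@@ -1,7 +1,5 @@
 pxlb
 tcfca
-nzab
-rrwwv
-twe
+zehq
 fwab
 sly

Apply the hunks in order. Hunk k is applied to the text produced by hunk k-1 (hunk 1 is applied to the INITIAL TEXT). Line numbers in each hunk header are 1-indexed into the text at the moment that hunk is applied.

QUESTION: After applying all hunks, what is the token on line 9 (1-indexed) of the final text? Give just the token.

Hunk 1: at line 4 remove [qjhsy,hnxaw] add [xrf] -> 8 lines: pxlb tcfca nzab nvak dgbj xrf hdju elc
Hunk 2: at line 6 remove [hdju] add [tsvb,ltgol,wwck] -> 10 lines: pxlb tcfca nzab nvak dgbj xrf tsvb ltgol wwck elc
Hunk 3: at line 2 remove [nvak] add [rrwwv] -> 10 lines: pxlb tcfca nzab rrwwv dgbj xrf tsvb ltgol wwck elc
Hunk 4: at line 5 remove [tsvb,ltgol] add [wzsuq,maqja] -> 10 lines: pxlb tcfca nzab rrwwv dgbj xrf wzsuq maqja wwck elc
Hunk 5: at line 4 remove [dgbj,xrf] add [twe,fwab,sly] -> 11 lines: pxlb tcfca nzab rrwwv twe fwab sly wzsuq maqja wwck elc
Hunk 6: at line 1 remove [nzab,rrwwv,twe] add [zehq] -> 9 lines: pxlb tcfca zehq fwab sly wzsuq maqja wwck elc
Final line 9: elc

Answer: elc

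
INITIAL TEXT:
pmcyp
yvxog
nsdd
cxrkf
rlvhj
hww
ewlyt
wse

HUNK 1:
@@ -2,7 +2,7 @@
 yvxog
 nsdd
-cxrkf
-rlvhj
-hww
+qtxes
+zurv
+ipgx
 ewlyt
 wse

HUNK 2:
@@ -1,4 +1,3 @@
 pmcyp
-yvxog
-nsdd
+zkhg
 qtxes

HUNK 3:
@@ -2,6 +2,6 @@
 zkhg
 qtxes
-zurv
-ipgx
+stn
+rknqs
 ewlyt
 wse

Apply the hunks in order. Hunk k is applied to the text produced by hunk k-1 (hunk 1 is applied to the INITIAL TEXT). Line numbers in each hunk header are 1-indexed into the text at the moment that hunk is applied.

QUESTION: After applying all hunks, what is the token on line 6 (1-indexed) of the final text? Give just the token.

Answer: ewlyt

Derivation:
Hunk 1: at line 2 remove [cxrkf,rlvhj,hww] add [qtxes,zurv,ipgx] -> 8 lines: pmcyp yvxog nsdd qtxes zurv ipgx ewlyt wse
Hunk 2: at line 1 remove [yvxog,nsdd] add [zkhg] -> 7 lines: pmcyp zkhg qtxes zurv ipgx ewlyt wse
Hunk 3: at line 2 remove [zurv,ipgx] add [stn,rknqs] -> 7 lines: pmcyp zkhg qtxes stn rknqs ewlyt wse
Final line 6: ewlyt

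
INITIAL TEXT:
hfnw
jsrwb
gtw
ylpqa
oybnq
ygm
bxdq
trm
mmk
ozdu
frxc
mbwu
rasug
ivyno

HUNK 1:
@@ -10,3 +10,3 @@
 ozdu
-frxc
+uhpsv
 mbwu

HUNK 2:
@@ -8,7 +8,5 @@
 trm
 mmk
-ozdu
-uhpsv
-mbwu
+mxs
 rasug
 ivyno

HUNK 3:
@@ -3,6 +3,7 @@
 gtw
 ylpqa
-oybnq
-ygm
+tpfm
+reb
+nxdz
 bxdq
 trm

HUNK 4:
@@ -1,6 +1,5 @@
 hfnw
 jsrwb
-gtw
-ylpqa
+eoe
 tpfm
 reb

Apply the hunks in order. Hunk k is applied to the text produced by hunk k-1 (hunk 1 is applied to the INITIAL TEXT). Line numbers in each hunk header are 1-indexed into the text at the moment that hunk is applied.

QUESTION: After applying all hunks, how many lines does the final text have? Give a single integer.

Hunk 1: at line 10 remove [frxc] add [uhpsv] -> 14 lines: hfnw jsrwb gtw ylpqa oybnq ygm bxdq trm mmk ozdu uhpsv mbwu rasug ivyno
Hunk 2: at line 8 remove [ozdu,uhpsv,mbwu] add [mxs] -> 12 lines: hfnw jsrwb gtw ylpqa oybnq ygm bxdq trm mmk mxs rasug ivyno
Hunk 3: at line 3 remove [oybnq,ygm] add [tpfm,reb,nxdz] -> 13 lines: hfnw jsrwb gtw ylpqa tpfm reb nxdz bxdq trm mmk mxs rasug ivyno
Hunk 4: at line 1 remove [gtw,ylpqa] add [eoe] -> 12 lines: hfnw jsrwb eoe tpfm reb nxdz bxdq trm mmk mxs rasug ivyno
Final line count: 12

Answer: 12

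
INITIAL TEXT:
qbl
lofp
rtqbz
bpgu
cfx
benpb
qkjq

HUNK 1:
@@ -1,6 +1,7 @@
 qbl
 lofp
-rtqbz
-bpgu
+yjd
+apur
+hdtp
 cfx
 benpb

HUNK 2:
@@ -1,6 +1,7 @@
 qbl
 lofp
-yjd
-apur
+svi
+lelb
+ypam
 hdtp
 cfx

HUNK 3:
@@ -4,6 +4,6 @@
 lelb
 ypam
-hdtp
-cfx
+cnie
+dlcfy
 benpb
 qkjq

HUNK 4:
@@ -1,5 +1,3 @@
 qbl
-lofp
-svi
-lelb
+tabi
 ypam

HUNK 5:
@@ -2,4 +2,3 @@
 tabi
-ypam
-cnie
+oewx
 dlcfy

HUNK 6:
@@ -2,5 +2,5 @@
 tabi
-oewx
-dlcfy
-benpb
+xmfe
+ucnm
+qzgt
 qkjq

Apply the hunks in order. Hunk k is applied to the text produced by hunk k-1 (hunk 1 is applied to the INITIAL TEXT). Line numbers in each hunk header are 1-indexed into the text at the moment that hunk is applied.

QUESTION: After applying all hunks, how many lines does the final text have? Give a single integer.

Answer: 6

Derivation:
Hunk 1: at line 1 remove [rtqbz,bpgu] add [yjd,apur,hdtp] -> 8 lines: qbl lofp yjd apur hdtp cfx benpb qkjq
Hunk 2: at line 1 remove [yjd,apur] add [svi,lelb,ypam] -> 9 lines: qbl lofp svi lelb ypam hdtp cfx benpb qkjq
Hunk 3: at line 4 remove [hdtp,cfx] add [cnie,dlcfy] -> 9 lines: qbl lofp svi lelb ypam cnie dlcfy benpb qkjq
Hunk 4: at line 1 remove [lofp,svi,lelb] add [tabi] -> 7 lines: qbl tabi ypam cnie dlcfy benpb qkjq
Hunk 5: at line 2 remove [ypam,cnie] add [oewx] -> 6 lines: qbl tabi oewx dlcfy benpb qkjq
Hunk 6: at line 2 remove [oewx,dlcfy,benpb] add [xmfe,ucnm,qzgt] -> 6 lines: qbl tabi xmfe ucnm qzgt qkjq
Final line count: 6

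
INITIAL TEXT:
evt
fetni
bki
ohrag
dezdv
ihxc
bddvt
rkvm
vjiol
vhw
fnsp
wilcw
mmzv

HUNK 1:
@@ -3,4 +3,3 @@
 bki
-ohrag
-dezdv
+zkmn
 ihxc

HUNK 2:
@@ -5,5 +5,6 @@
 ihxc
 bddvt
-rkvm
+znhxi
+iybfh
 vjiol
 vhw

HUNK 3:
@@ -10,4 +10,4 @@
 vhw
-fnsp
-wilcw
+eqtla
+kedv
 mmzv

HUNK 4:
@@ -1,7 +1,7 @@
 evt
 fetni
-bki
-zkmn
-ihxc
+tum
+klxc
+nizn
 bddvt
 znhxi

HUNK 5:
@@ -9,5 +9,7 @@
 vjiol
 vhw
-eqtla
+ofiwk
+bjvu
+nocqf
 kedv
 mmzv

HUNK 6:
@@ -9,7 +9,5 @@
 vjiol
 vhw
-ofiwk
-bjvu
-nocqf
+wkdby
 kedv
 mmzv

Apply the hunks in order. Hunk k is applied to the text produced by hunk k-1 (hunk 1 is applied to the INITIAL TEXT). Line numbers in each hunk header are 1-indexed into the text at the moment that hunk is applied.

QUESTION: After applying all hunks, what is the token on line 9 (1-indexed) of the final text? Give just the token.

Answer: vjiol

Derivation:
Hunk 1: at line 3 remove [ohrag,dezdv] add [zkmn] -> 12 lines: evt fetni bki zkmn ihxc bddvt rkvm vjiol vhw fnsp wilcw mmzv
Hunk 2: at line 5 remove [rkvm] add [znhxi,iybfh] -> 13 lines: evt fetni bki zkmn ihxc bddvt znhxi iybfh vjiol vhw fnsp wilcw mmzv
Hunk 3: at line 10 remove [fnsp,wilcw] add [eqtla,kedv] -> 13 lines: evt fetni bki zkmn ihxc bddvt znhxi iybfh vjiol vhw eqtla kedv mmzv
Hunk 4: at line 1 remove [bki,zkmn,ihxc] add [tum,klxc,nizn] -> 13 lines: evt fetni tum klxc nizn bddvt znhxi iybfh vjiol vhw eqtla kedv mmzv
Hunk 5: at line 9 remove [eqtla] add [ofiwk,bjvu,nocqf] -> 15 lines: evt fetni tum klxc nizn bddvt znhxi iybfh vjiol vhw ofiwk bjvu nocqf kedv mmzv
Hunk 6: at line 9 remove [ofiwk,bjvu,nocqf] add [wkdby] -> 13 lines: evt fetni tum klxc nizn bddvt znhxi iybfh vjiol vhw wkdby kedv mmzv
Final line 9: vjiol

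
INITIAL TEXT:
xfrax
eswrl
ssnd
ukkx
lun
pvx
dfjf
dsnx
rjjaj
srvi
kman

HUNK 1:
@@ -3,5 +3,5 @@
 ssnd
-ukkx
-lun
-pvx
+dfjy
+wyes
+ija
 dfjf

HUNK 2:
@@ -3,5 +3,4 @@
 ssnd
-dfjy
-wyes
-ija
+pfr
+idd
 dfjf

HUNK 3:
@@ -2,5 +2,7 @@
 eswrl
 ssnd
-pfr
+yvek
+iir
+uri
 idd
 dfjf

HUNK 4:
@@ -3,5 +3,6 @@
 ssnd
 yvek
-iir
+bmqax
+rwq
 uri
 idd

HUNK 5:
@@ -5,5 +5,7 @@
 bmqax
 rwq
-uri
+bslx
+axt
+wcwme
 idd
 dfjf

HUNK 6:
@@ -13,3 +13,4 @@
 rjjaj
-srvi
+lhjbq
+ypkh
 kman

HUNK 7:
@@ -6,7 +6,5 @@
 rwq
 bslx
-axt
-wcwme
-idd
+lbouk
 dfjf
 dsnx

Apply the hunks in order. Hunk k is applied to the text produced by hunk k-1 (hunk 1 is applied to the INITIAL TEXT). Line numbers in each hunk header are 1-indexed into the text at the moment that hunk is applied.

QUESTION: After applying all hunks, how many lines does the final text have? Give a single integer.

Hunk 1: at line 3 remove [ukkx,lun,pvx] add [dfjy,wyes,ija] -> 11 lines: xfrax eswrl ssnd dfjy wyes ija dfjf dsnx rjjaj srvi kman
Hunk 2: at line 3 remove [dfjy,wyes,ija] add [pfr,idd] -> 10 lines: xfrax eswrl ssnd pfr idd dfjf dsnx rjjaj srvi kman
Hunk 3: at line 2 remove [pfr] add [yvek,iir,uri] -> 12 lines: xfrax eswrl ssnd yvek iir uri idd dfjf dsnx rjjaj srvi kman
Hunk 4: at line 3 remove [iir] add [bmqax,rwq] -> 13 lines: xfrax eswrl ssnd yvek bmqax rwq uri idd dfjf dsnx rjjaj srvi kman
Hunk 5: at line 5 remove [uri] add [bslx,axt,wcwme] -> 15 lines: xfrax eswrl ssnd yvek bmqax rwq bslx axt wcwme idd dfjf dsnx rjjaj srvi kman
Hunk 6: at line 13 remove [srvi] add [lhjbq,ypkh] -> 16 lines: xfrax eswrl ssnd yvek bmqax rwq bslx axt wcwme idd dfjf dsnx rjjaj lhjbq ypkh kman
Hunk 7: at line 6 remove [axt,wcwme,idd] add [lbouk] -> 14 lines: xfrax eswrl ssnd yvek bmqax rwq bslx lbouk dfjf dsnx rjjaj lhjbq ypkh kman
Final line count: 14

Answer: 14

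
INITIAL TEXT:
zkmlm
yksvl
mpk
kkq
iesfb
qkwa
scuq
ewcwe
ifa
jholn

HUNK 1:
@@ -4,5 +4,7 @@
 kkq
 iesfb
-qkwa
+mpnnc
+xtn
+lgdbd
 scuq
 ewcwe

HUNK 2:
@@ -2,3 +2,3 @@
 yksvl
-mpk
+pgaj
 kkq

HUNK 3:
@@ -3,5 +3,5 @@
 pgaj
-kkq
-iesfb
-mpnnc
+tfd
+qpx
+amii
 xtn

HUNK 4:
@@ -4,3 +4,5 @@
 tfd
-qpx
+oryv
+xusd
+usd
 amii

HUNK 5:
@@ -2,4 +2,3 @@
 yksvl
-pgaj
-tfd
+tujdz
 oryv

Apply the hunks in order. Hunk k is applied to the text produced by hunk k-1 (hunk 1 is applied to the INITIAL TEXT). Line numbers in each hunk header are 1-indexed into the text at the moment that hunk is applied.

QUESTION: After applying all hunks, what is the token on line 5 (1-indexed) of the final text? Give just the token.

Answer: xusd

Derivation:
Hunk 1: at line 4 remove [qkwa] add [mpnnc,xtn,lgdbd] -> 12 lines: zkmlm yksvl mpk kkq iesfb mpnnc xtn lgdbd scuq ewcwe ifa jholn
Hunk 2: at line 2 remove [mpk] add [pgaj] -> 12 lines: zkmlm yksvl pgaj kkq iesfb mpnnc xtn lgdbd scuq ewcwe ifa jholn
Hunk 3: at line 3 remove [kkq,iesfb,mpnnc] add [tfd,qpx,amii] -> 12 lines: zkmlm yksvl pgaj tfd qpx amii xtn lgdbd scuq ewcwe ifa jholn
Hunk 4: at line 4 remove [qpx] add [oryv,xusd,usd] -> 14 lines: zkmlm yksvl pgaj tfd oryv xusd usd amii xtn lgdbd scuq ewcwe ifa jholn
Hunk 5: at line 2 remove [pgaj,tfd] add [tujdz] -> 13 lines: zkmlm yksvl tujdz oryv xusd usd amii xtn lgdbd scuq ewcwe ifa jholn
Final line 5: xusd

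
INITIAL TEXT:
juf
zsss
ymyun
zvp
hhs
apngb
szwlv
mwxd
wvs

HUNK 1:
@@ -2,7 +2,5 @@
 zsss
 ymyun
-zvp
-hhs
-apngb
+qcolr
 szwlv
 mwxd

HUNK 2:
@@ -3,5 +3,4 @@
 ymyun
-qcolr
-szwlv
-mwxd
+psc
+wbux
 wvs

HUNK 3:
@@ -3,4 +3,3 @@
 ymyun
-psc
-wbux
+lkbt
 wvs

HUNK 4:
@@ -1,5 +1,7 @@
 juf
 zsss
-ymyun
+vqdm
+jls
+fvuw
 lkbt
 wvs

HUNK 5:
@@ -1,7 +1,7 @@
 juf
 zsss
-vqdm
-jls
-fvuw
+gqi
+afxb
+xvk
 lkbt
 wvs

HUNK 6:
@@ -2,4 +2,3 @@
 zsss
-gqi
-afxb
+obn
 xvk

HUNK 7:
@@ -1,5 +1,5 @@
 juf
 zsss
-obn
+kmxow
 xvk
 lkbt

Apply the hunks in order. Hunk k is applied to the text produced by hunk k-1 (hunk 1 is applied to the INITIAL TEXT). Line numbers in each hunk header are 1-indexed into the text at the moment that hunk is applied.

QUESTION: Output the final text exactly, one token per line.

Answer: juf
zsss
kmxow
xvk
lkbt
wvs

Derivation:
Hunk 1: at line 2 remove [zvp,hhs,apngb] add [qcolr] -> 7 lines: juf zsss ymyun qcolr szwlv mwxd wvs
Hunk 2: at line 3 remove [qcolr,szwlv,mwxd] add [psc,wbux] -> 6 lines: juf zsss ymyun psc wbux wvs
Hunk 3: at line 3 remove [psc,wbux] add [lkbt] -> 5 lines: juf zsss ymyun lkbt wvs
Hunk 4: at line 1 remove [ymyun] add [vqdm,jls,fvuw] -> 7 lines: juf zsss vqdm jls fvuw lkbt wvs
Hunk 5: at line 1 remove [vqdm,jls,fvuw] add [gqi,afxb,xvk] -> 7 lines: juf zsss gqi afxb xvk lkbt wvs
Hunk 6: at line 2 remove [gqi,afxb] add [obn] -> 6 lines: juf zsss obn xvk lkbt wvs
Hunk 7: at line 1 remove [obn] add [kmxow] -> 6 lines: juf zsss kmxow xvk lkbt wvs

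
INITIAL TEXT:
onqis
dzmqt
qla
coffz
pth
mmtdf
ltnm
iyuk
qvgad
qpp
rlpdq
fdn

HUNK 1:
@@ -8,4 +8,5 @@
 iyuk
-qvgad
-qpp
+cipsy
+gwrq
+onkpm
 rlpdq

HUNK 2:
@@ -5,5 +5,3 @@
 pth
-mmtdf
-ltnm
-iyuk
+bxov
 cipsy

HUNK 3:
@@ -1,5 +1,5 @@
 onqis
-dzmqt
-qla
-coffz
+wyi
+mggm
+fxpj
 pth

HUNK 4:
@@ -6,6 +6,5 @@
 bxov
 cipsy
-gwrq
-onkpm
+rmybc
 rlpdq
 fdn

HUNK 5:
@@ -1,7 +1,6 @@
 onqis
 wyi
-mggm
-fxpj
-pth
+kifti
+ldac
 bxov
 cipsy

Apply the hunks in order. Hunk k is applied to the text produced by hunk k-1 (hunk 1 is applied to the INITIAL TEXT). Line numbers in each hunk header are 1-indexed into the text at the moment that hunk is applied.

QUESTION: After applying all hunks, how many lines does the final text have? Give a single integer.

Answer: 9

Derivation:
Hunk 1: at line 8 remove [qvgad,qpp] add [cipsy,gwrq,onkpm] -> 13 lines: onqis dzmqt qla coffz pth mmtdf ltnm iyuk cipsy gwrq onkpm rlpdq fdn
Hunk 2: at line 5 remove [mmtdf,ltnm,iyuk] add [bxov] -> 11 lines: onqis dzmqt qla coffz pth bxov cipsy gwrq onkpm rlpdq fdn
Hunk 3: at line 1 remove [dzmqt,qla,coffz] add [wyi,mggm,fxpj] -> 11 lines: onqis wyi mggm fxpj pth bxov cipsy gwrq onkpm rlpdq fdn
Hunk 4: at line 6 remove [gwrq,onkpm] add [rmybc] -> 10 lines: onqis wyi mggm fxpj pth bxov cipsy rmybc rlpdq fdn
Hunk 5: at line 1 remove [mggm,fxpj,pth] add [kifti,ldac] -> 9 lines: onqis wyi kifti ldac bxov cipsy rmybc rlpdq fdn
Final line count: 9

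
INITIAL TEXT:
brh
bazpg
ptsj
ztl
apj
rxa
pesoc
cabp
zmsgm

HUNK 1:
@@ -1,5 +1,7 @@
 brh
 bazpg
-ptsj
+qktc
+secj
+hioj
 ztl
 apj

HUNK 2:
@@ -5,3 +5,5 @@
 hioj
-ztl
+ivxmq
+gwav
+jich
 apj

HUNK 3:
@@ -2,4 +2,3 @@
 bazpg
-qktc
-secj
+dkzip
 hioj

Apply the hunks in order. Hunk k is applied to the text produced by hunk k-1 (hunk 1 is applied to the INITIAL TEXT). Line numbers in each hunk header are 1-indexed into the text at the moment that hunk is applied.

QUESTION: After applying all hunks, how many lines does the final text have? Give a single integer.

Hunk 1: at line 1 remove [ptsj] add [qktc,secj,hioj] -> 11 lines: brh bazpg qktc secj hioj ztl apj rxa pesoc cabp zmsgm
Hunk 2: at line 5 remove [ztl] add [ivxmq,gwav,jich] -> 13 lines: brh bazpg qktc secj hioj ivxmq gwav jich apj rxa pesoc cabp zmsgm
Hunk 3: at line 2 remove [qktc,secj] add [dkzip] -> 12 lines: brh bazpg dkzip hioj ivxmq gwav jich apj rxa pesoc cabp zmsgm
Final line count: 12

Answer: 12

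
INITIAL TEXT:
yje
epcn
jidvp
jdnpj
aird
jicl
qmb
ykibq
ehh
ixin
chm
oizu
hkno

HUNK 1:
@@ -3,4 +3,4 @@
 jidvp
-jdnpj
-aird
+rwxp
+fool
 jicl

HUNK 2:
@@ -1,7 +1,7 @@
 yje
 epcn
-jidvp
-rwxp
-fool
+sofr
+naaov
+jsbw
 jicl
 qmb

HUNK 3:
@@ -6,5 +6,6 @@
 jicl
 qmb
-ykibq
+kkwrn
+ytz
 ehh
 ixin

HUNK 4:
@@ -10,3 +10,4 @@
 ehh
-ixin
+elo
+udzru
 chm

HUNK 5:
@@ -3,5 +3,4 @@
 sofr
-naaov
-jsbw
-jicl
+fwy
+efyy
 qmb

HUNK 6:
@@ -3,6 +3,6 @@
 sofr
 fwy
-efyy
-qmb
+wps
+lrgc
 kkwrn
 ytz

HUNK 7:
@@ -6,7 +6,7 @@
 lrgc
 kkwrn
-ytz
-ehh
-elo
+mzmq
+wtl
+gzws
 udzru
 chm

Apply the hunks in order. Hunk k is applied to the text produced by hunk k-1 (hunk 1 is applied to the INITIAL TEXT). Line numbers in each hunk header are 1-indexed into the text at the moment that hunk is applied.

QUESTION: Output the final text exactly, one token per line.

Hunk 1: at line 3 remove [jdnpj,aird] add [rwxp,fool] -> 13 lines: yje epcn jidvp rwxp fool jicl qmb ykibq ehh ixin chm oizu hkno
Hunk 2: at line 1 remove [jidvp,rwxp,fool] add [sofr,naaov,jsbw] -> 13 lines: yje epcn sofr naaov jsbw jicl qmb ykibq ehh ixin chm oizu hkno
Hunk 3: at line 6 remove [ykibq] add [kkwrn,ytz] -> 14 lines: yje epcn sofr naaov jsbw jicl qmb kkwrn ytz ehh ixin chm oizu hkno
Hunk 4: at line 10 remove [ixin] add [elo,udzru] -> 15 lines: yje epcn sofr naaov jsbw jicl qmb kkwrn ytz ehh elo udzru chm oizu hkno
Hunk 5: at line 3 remove [naaov,jsbw,jicl] add [fwy,efyy] -> 14 lines: yje epcn sofr fwy efyy qmb kkwrn ytz ehh elo udzru chm oizu hkno
Hunk 6: at line 3 remove [efyy,qmb] add [wps,lrgc] -> 14 lines: yje epcn sofr fwy wps lrgc kkwrn ytz ehh elo udzru chm oizu hkno
Hunk 7: at line 6 remove [ytz,ehh,elo] add [mzmq,wtl,gzws] -> 14 lines: yje epcn sofr fwy wps lrgc kkwrn mzmq wtl gzws udzru chm oizu hkno

Answer: yje
epcn
sofr
fwy
wps
lrgc
kkwrn
mzmq
wtl
gzws
udzru
chm
oizu
hkno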